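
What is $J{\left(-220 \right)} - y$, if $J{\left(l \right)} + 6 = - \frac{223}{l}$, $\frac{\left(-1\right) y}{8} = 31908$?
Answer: $\frac{56156983}{220} \approx 2.5526 \cdot 10^{5}$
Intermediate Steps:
$y = -255264$ ($y = \left(-8\right) 31908 = -255264$)
$J{\left(l \right)} = -6 - \frac{223}{l}$
$J{\left(-220 \right)} - y = \left(-6 - \frac{223}{-220}\right) - -255264 = \left(-6 - - \frac{223}{220}\right) + 255264 = \left(-6 + \frac{223}{220}\right) + 255264 = - \frac{1097}{220} + 255264 = \frac{56156983}{220}$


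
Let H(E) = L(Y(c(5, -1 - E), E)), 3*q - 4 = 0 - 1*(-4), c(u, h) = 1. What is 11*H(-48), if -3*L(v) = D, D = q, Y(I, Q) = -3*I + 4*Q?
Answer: -88/9 ≈ -9.7778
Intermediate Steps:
q = 8/3 (q = 4/3 + (0 - 1*(-4))/3 = 4/3 + (0 + 4)/3 = 4/3 + (⅓)*4 = 4/3 + 4/3 = 8/3 ≈ 2.6667)
D = 8/3 ≈ 2.6667
L(v) = -8/9 (L(v) = -⅓*8/3 = -8/9)
H(E) = -8/9
11*H(-48) = 11*(-8/9) = -88/9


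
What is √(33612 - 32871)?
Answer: √741 ≈ 27.221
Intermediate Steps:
√(33612 - 32871) = √741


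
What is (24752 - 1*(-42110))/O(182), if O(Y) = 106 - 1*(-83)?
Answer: 66862/189 ≈ 353.77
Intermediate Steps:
O(Y) = 189 (O(Y) = 106 + 83 = 189)
(24752 - 1*(-42110))/O(182) = (24752 - 1*(-42110))/189 = (24752 + 42110)*(1/189) = 66862*(1/189) = 66862/189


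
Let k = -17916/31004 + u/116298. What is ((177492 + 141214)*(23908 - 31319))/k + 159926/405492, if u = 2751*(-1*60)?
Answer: 3425932371620040650329/2896820047542 ≈ 1.1827e+9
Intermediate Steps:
u = -165060 (u = 2751*(-60) = -165060)
k = -14287927/7154173 (k = -17916/31004 - 165060/116298 = -17916*1/31004 - 165060*1/116298 = -4479/7751 - 1310/923 = -14287927/7154173 ≈ -1.9971)
((177492 + 141214)*(23908 - 31319))/k + 159926/405492 = ((177492 + 141214)*(23908 - 31319))/(-14287927/7154173) + 159926/405492 = (318706*(-7411))*(-7154173/14287927) + 159926*(1/405492) = -2361930166*(-7154173/14287927) + 79963/202746 = 16897657021482718/14287927 + 79963/202746 = 3425932371620040650329/2896820047542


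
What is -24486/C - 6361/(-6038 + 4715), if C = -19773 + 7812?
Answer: 4017737/586089 ≈ 6.8552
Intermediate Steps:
C = -11961
-24486/C - 6361/(-6038 + 4715) = -24486/(-11961) - 6361/(-6038 + 4715) = -24486*(-1/11961) - 6361/(-1323) = 8162/3987 - 6361*(-1/1323) = 8162/3987 + 6361/1323 = 4017737/586089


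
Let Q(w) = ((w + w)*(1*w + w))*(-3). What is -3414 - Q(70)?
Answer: 55386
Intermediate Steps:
Q(w) = -12*w**2 (Q(w) = ((2*w)*(w + w))*(-3) = ((2*w)*(2*w))*(-3) = (4*w**2)*(-3) = -12*w**2)
-3414 - Q(70) = -3414 - (-12)*70**2 = -3414 - (-12)*4900 = -3414 - 1*(-58800) = -3414 + 58800 = 55386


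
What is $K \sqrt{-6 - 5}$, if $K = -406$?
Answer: $- 406 i \sqrt{11} \approx - 1346.5 i$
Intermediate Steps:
$K \sqrt{-6 - 5} = - 406 \sqrt{-6 - 5} = - 406 \sqrt{-11} = - 406 i \sqrt{11}$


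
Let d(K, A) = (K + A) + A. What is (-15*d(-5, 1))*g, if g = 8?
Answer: 360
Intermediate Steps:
d(K, A) = K + 2*A (d(K, A) = (A + K) + A = K + 2*A)
(-15*d(-5, 1))*g = -15*(-5 + 2*1)*8 = -15*(-5 + 2)*8 = -15*(-3)*8 = 45*8 = 360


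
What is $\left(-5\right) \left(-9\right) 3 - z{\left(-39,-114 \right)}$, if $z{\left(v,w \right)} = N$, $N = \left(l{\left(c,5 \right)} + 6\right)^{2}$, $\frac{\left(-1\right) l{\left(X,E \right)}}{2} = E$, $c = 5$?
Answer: $119$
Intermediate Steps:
$l{\left(X,E \right)} = - 2 E$
$N = 16$ ($N = \left(\left(-2\right) 5 + 6\right)^{2} = \left(-10 + 6\right)^{2} = \left(-4\right)^{2} = 16$)
$z{\left(v,w \right)} = 16$
$\left(-5\right) \left(-9\right) 3 - z{\left(-39,-114 \right)} = \left(-5\right) \left(-9\right) 3 - 16 = 45 \cdot 3 - 16 = 135 - 16 = 119$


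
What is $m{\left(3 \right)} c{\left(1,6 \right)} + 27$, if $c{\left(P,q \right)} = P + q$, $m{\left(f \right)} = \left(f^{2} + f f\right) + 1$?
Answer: $160$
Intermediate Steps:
$m{\left(f \right)} = 1 + 2 f^{2}$ ($m{\left(f \right)} = \left(f^{2} + f^{2}\right) + 1 = 2 f^{2} + 1 = 1 + 2 f^{2}$)
$m{\left(3 \right)} c{\left(1,6 \right)} + 27 = \left(1 + 2 \cdot 3^{2}\right) \left(1 + 6\right) + 27 = \left(1 + 2 \cdot 9\right) 7 + 27 = \left(1 + 18\right) 7 + 27 = 19 \cdot 7 + 27 = 133 + 27 = 160$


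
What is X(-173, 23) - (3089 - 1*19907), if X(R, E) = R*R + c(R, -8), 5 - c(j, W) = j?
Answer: 46925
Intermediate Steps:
c(j, W) = 5 - j
X(R, E) = 5 + R² - R (X(R, E) = R*R + (5 - R) = R² + (5 - R) = 5 + R² - R)
X(-173, 23) - (3089 - 1*19907) = (5 + (-173)² - 1*(-173)) - (3089 - 1*19907) = (5 + 29929 + 173) - (3089 - 19907) = 30107 - 1*(-16818) = 30107 + 16818 = 46925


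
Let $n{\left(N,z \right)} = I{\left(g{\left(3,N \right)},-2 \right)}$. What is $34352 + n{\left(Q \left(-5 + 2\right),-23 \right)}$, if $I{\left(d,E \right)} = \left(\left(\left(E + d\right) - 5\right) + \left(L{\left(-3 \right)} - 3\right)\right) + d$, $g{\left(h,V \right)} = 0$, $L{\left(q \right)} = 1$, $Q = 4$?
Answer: $34343$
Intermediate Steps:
$I{\left(d,E \right)} = -7 + E + 2 d$ ($I{\left(d,E \right)} = \left(\left(\left(E + d\right) - 5\right) + \left(1 - 3\right)\right) + d = \left(\left(-5 + E + d\right) + \left(1 - 3\right)\right) + d = \left(\left(-5 + E + d\right) - 2\right) + d = \left(-7 + E + d\right) + d = -7 + E + 2 d$)
$n{\left(N,z \right)} = -9$ ($n{\left(N,z \right)} = -7 - 2 + 2 \cdot 0 = -7 - 2 + 0 = -9$)
$34352 + n{\left(Q \left(-5 + 2\right),-23 \right)} = 34352 - 9 = 34343$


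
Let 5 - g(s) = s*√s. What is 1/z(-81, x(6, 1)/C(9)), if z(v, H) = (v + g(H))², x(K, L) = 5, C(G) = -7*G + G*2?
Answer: 729/(2052 - I)² ≈ 0.00017313 + 1.6874e-7*I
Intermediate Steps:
C(G) = -5*G (C(G) = -7*G + 2*G = -5*G)
g(s) = 5 - s^(3/2) (g(s) = 5 - s*√s = 5 - s^(3/2))
z(v, H) = (5 + v - H^(3/2))² (z(v, H) = (v + (5 - H^(3/2)))² = (5 + v - H^(3/2))²)
1/z(-81, x(6, 1)/C(9)) = 1/((5 - 81 - (5/((-5*9)))^(3/2))²) = 1/((5 - 81 - (5/(-45))^(3/2))²) = 1/((5 - 81 - (5*(-1/45))^(3/2))²) = 1/((5 - 81 - (-⅑)^(3/2))²) = 1/((5 - 81 - (-1)*I/27)²) = 1/((5 - 81 + I/27)²) = 1/((-76 + I/27)²) = (-76 + I/27)⁻²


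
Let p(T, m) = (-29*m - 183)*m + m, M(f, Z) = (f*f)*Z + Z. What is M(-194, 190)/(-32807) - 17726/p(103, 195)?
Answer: -8138828074568/37341419505 ≈ -217.96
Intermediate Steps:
M(f, Z) = Z + Z*f² (M(f, Z) = f²*Z + Z = Z*f² + Z = Z + Z*f²)
p(T, m) = m + m*(-183 - 29*m) (p(T, m) = (-183 - 29*m)*m + m = m*(-183 - 29*m) + m = m + m*(-183 - 29*m))
M(-194, 190)/(-32807) - 17726/p(103, 195) = (190*(1 + (-194)²))/(-32807) - 17726*(-1/(195*(182 + 29*195))) = (190*(1 + 37636))*(-1/32807) - 17726*(-1/(195*(182 + 5655))) = (190*37637)*(-1/32807) - 17726/((-1*195*5837)) = 7151030*(-1/32807) - 17726/(-1138215) = -7151030/32807 - 17726*(-1/1138215) = -7151030/32807 + 17726/1138215 = -8138828074568/37341419505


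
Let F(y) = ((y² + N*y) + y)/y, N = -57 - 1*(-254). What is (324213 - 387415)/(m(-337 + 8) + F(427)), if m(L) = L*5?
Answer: 31601/510 ≈ 61.963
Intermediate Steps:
N = 197 (N = -57 + 254 = 197)
m(L) = 5*L
F(y) = (y² + 198*y)/y (F(y) = ((y² + 197*y) + y)/y = (y² + 198*y)/y)
(324213 - 387415)/(m(-337 + 8) + F(427)) = (324213 - 387415)/(5*(-337 + 8) + (198 + 427)) = -63202/(5*(-329) + 625) = -63202/(-1645 + 625) = -63202/(-1020) = -63202*(-1/1020) = 31601/510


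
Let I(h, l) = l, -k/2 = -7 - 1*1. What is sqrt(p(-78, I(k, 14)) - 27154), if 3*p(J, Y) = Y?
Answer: 2*I*sqrt(61086)/3 ≈ 164.77*I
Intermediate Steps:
k = 16 (k = -2*(-7 - 1*1) = -2*(-7 - 1) = -2*(-8) = 16)
p(J, Y) = Y/3
sqrt(p(-78, I(k, 14)) - 27154) = sqrt((1/3)*14 - 27154) = sqrt(14/3 - 27154) = sqrt(-81448/3) = 2*I*sqrt(61086)/3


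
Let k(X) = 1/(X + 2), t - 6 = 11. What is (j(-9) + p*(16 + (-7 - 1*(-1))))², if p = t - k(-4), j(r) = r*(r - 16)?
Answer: 160000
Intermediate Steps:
t = 17 (t = 6 + 11 = 17)
k(X) = 1/(2 + X)
j(r) = r*(-16 + r)
p = 35/2 (p = 17 - 1/(2 - 4) = 17 - 1/(-2) = 17 - 1*(-½) = 17 + ½ = 35/2 ≈ 17.500)
(j(-9) + p*(16 + (-7 - 1*(-1))))² = (-9*(-16 - 9) + 35*(16 + (-7 - 1*(-1)))/2)² = (-9*(-25) + 35*(16 + (-7 + 1))/2)² = (225 + 35*(16 - 6)/2)² = (225 + (35/2)*10)² = (225 + 175)² = 400² = 160000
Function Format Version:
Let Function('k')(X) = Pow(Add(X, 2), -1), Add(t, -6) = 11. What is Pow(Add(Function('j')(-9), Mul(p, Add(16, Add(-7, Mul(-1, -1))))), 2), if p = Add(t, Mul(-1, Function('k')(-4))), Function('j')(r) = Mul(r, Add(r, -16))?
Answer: 160000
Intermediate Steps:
t = 17 (t = Add(6, 11) = 17)
Function('k')(X) = Pow(Add(2, X), -1)
Function('j')(r) = Mul(r, Add(-16, r))
p = Rational(35, 2) (p = Add(17, Mul(-1, Pow(Add(2, -4), -1))) = Add(17, Mul(-1, Pow(-2, -1))) = Add(17, Mul(-1, Rational(-1, 2))) = Add(17, Rational(1, 2)) = Rational(35, 2) ≈ 17.500)
Pow(Add(Function('j')(-9), Mul(p, Add(16, Add(-7, Mul(-1, -1))))), 2) = Pow(Add(Mul(-9, Add(-16, -9)), Mul(Rational(35, 2), Add(16, Add(-7, Mul(-1, -1))))), 2) = Pow(Add(Mul(-9, -25), Mul(Rational(35, 2), Add(16, Add(-7, 1)))), 2) = Pow(Add(225, Mul(Rational(35, 2), Add(16, -6))), 2) = Pow(Add(225, Mul(Rational(35, 2), 10)), 2) = Pow(Add(225, 175), 2) = Pow(400, 2) = 160000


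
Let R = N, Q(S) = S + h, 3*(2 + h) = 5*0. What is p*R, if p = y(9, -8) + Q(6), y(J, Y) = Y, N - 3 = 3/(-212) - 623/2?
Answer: 65405/53 ≈ 1234.1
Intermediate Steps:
h = -2 (h = -2 + (5*0)/3 = -2 + (⅓)*0 = -2 + 0 = -2)
N = -65405/212 (N = 3 + (3/(-212) - 623/2) = 3 + (3*(-1/212) - 623*½) = 3 + (-3/212 - 623/2) = 3 - 66041/212 = -65405/212 ≈ -308.51)
Q(S) = -2 + S (Q(S) = S - 2 = -2 + S)
R = -65405/212 ≈ -308.51
p = -4 (p = -8 + (-2 + 6) = -8 + 4 = -4)
p*R = -4*(-65405/212) = 65405/53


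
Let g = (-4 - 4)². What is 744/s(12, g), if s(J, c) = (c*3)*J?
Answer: 31/96 ≈ 0.32292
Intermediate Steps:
g = 64 (g = (-8)² = 64)
s(J, c) = 3*J*c (s(J, c) = (3*c)*J = 3*J*c)
744/s(12, g) = 744/((3*12*64)) = 744/2304 = 744*(1/2304) = 31/96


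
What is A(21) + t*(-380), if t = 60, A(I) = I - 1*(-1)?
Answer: -22778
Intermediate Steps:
A(I) = 1 + I (A(I) = I + 1 = 1 + I)
A(21) + t*(-380) = (1 + 21) + 60*(-380) = 22 - 22800 = -22778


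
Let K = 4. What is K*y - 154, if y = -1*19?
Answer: -230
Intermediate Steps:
y = -19
K*y - 154 = 4*(-19) - 154 = -76 - 154 = -230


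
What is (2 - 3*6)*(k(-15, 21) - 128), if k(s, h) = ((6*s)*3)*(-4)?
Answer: -15232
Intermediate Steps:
k(s, h) = -72*s (k(s, h) = (18*s)*(-4) = -72*s)
(2 - 3*6)*(k(-15, 21) - 128) = (2 - 3*6)*(-72*(-15) - 128) = (2 - 18)*(1080 - 128) = -16*952 = -15232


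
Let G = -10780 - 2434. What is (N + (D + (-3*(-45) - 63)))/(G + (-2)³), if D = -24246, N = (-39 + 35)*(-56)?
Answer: 11975/6611 ≈ 1.8114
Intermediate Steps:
N = 224 (N = -4*(-56) = 224)
G = -13214
(N + (D + (-3*(-45) - 63)))/(G + (-2)³) = (224 + (-24246 + (-3*(-45) - 63)))/(-13214 + (-2)³) = (224 + (-24246 + (135 - 63)))/(-13214 - 8) = (224 + (-24246 + 72))/(-13222) = (224 - 24174)*(-1/13222) = -23950*(-1/13222) = 11975/6611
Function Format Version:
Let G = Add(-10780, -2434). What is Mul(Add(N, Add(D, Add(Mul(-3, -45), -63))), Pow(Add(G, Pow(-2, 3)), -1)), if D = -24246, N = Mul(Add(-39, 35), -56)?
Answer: Rational(11975, 6611) ≈ 1.8114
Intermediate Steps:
N = 224 (N = Mul(-4, -56) = 224)
G = -13214
Mul(Add(N, Add(D, Add(Mul(-3, -45), -63))), Pow(Add(G, Pow(-2, 3)), -1)) = Mul(Add(224, Add(-24246, Add(Mul(-3, -45), -63))), Pow(Add(-13214, Pow(-2, 3)), -1)) = Mul(Add(224, Add(-24246, Add(135, -63))), Pow(Add(-13214, -8), -1)) = Mul(Add(224, Add(-24246, 72)), Pow(-13222, -1)) = Mul(Add(224, -24174), Rational(-1, 13222)) = Mul(-23950, Rational(-1, 13222)) = Rational(11975, 6611)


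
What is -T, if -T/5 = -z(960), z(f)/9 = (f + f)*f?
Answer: -82944000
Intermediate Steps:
z(f) = 18*f**2 (z(f) = 9*((f + f)*f) = 9*((2*f)*f) = 9*(2*f**2) = 18*f**2)
T = 82944000 (T = -(-5)*18*960**2 = -(-5)*18*921600 = -(-5)*16588800 = -5*(-16588800) = 82944000)
-T = -1*82944000 = -82944000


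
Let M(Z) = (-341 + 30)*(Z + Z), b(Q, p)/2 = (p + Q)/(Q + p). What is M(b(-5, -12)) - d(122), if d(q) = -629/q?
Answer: -151139/122 ≈ -1238.8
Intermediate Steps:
b(Q, p) = 2 (b(Q, p) = 2*((p + Q)/(Q + p)) = 2*((Q + p)/(Q + p)) = 2*1 = 2)
M(Z) = -622*Z
M(b(-5, -12)) - d(122) = -622*2 - (-629)/122 = -1244 - (-629)/122 = -1244 - 1*(-629/122) = -1244 + 629/122 = -151139/122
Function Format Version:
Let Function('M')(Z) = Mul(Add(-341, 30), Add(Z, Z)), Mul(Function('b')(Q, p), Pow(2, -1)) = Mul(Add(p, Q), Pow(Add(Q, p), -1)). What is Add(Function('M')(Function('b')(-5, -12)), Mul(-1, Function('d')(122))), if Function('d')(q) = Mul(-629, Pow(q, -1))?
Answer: Rational(-151139, 122) ≈ -1238.8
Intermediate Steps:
Function('b')(Q, p) = 2 (Function('b')(Q, p) = Mul(2, Mul(Add(p, Q), Pow(Add(Q, p), -1))) = Mul(2, Mul(Add(Q, p), Pow(Add(Q, p), -1))) = Mul(2, 1) = 2)
Function('M')(Z) = Mul(-622, Z) (Function('M')(Z) = Mul(-311, Mul(2, Z)) = Mul(-622, Z))
Add(Function('M')(Function('b')(-5, -12)), Mul(-1, Function('d')(122))) = Add(Mul(-622, 2), Mul(-1, Mul(-629, Pow(122, -1)))) = Add(-1244, Mul(-1, Mul(-629, Rational(1, 122)))) = Add(-1244, Mul(-1, Rational(-629, 122))) = Add(-1244, Rational(629, 122)) = Rational(-151139, 122)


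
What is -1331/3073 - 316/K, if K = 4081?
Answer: -130671/255937 ≈ -0.51056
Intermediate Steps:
-1331/3073 - 316/K = -1331/3073 - 316/4081 = -130671/255937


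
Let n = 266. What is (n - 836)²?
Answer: 324900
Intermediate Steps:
(n - 836)² = (266 - 836)² = (-570)² = 324900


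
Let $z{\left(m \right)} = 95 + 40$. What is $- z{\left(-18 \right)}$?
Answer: $-135$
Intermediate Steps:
$z{\left(m \right)} = 135$
$- z{\left(-18 \right)} = \left(-1\right) 135 = -135$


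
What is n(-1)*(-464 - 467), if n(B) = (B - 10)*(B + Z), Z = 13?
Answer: 122892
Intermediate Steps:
n(B) = (-10 + B)*(13 + B) (n(B) = (B - 10)*(B + 13) = (-10 + B)*(13 + B))
n(-1)*(-464 - 467) = (-130 + (-1)² + 3*(-1))*(-464 - 467) = (-130 + 1 - 3)*(-931) = -132*(-931) = 122892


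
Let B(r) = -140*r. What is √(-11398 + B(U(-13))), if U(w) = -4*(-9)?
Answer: I*√16438 ≈ 128.21*I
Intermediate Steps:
U(w) = 36
√(-11398 + B(U(-13))) = √(-11398 - 140*36) = √(-11398 - 5040) = √(-16438) = I*√16438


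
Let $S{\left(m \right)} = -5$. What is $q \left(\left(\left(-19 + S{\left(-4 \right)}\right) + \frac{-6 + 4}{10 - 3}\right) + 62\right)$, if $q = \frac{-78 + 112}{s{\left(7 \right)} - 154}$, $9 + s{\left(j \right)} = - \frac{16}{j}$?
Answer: $- \frac{8976}{1157} \approx -7.758$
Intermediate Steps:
$s{\left(j \right)} = -9 - \frac{16}{j}$
$q = - \frac{238}{1157}$ ($q = \frac{-78 + 112}{\left(-9 - \frac{16}{7}\right) - 154} = \frac{34}{\left(-9 - \frac{16}{7}\right) - 154} = \frac{34}{- \frac{79}{7} - 154} = \frac{34}{- \frac{1157}{7}} = 34 \left(- \frac{7}{1157}\right) = - \frac{238}{1157} \approx -0.2057$)
$q \left(\left(\left(-19 + S{\left(-4 \right)}\right) + \frac{-6 + 4}{10 - 3}\right) + 62\right) = - \frac{238 \left(\left(\left(-19 - 5\right) + \frac{-6 + 4}{10 - 3}\right) + 62\right)}{1157} = - \frac{238 \left(\left(-24 - \frac{2}{7}\right) + 62\right)}{1157} = - \frac{238 \left(- \frac{170}{7} + 62\right)}{1157} = \left(- \frac{238}{1157}\right) \frac{264}{7} = - \frac{8976}{1157}$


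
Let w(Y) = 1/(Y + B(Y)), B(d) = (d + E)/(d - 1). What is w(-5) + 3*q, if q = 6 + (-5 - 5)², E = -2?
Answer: 7308/23 ≈ 317.74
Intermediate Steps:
B(d) = (-2 + d)/(-1 + d) (B(d) = (d - 2)/(d - 1) = (-2 + d)/(-1 + d))
q = 106 (q = 6 + (-10)² = 6 + 100 = 106)
w(Y) = 1/(Y + (-2 + Y)/(-1 + Y))
w(-5) + 3*q = (-1 - 5)/(-2 + (-5)²) + 3*106 = -6/(-2 + 25) + 318 = -6/23 + 318 = 7308/23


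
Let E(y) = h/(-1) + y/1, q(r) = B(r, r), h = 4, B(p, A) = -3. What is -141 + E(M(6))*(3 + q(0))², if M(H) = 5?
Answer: -141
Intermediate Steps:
q(r) = -3
E(y) = -4 + y (E(y) = 4/(-1) + y/1 = 4*(-1) + y*1 = -4 + y)
-141 + E(M(6))*(3 + q(0))² = -141 + (-4 + 5)*(3 - 3)² = -141 + 1*0² = -141 + 1*0 = -141 + 0 = -141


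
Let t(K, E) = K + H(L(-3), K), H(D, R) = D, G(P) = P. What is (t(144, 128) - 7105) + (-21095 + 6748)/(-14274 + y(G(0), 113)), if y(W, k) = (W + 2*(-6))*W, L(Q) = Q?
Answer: -99389789/14274 ≈ -6963.0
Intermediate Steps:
t(K, E) = -3 + K (t(K, E) = K - 3 = -3 + K)
y(W, k) = W*(-12 + W) (y(W, k) = (W - 12)*W = (-12 + W)*W = W*(-12 + W))
(t(144, 128) - 7105) + (-21095 + 6748)/(-14274 + y(G(0), 113)) = ((-3 + 144) - 7105) + (-21095 + 6748)/(-14274 + 0*(-12 + 0)) = (141 - 7105) - 14347/(-14274 + 0*(-12)) = -6964 - 14347/(-14274 + 0) = -6964 - 14347/(-14274) = -6964 - 14347*(-1/14274) = -6964 + 14347/14274 = -99389789/14274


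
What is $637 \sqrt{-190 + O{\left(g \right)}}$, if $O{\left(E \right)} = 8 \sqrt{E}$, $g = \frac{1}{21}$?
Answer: $\frac{91 \sqrt{-83790 + 168 \sqrt{21}}}{3} \approx 8740.0 i$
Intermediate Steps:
$g = \frac{1}{21} \approx 0.047619$
$637 \sqrt{-190 + O{\left(g \right)}} = 637 \sqrt{-190 + \frac{8}{\sqrt{21}}} = 637 \sqrt{-190 + 8 \frac{\sqrt{21}}{21}} = 637 \sqrt{-190 + \frac{8 \sqrt{21}}{21}}$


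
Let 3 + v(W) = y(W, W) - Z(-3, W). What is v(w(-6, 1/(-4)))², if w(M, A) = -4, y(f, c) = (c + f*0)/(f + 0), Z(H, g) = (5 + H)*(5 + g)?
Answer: 16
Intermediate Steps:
y(f, c) = c/f (y(f, c) = (c + 0)/f = c/f)
v(W) = -12 - 2*W (v(W) = -3 + (W/W - (25 + 5*(-3) + 5*W - 3*W)) = -3 + (1 - (25 - 15 + 5*W - 3*W)) = -3 + (1 - (10 + 2*W)) = -3 + (1 + (-10 - 2*W)) = -3 + (-9 - 2*W) = -12 - 2*W)
v(w(-6, 1/(-4)))² = (-12 - 2*(-4))² = (-12 + 8)² = (-4)² = 16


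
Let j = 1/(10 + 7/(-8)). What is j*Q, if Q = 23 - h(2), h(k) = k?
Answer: 168/73 ≈ 2.3014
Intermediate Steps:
j = 8/73 (j = 1/(10 + 7*(-1/8)) = 1/(10 - 7/8) = 1/(73/8) = 8/73 ≈ 0.10959)
Q = 21 (Q = 23 - 1*2 = 23 - 2 = 21)
j*Q = (8/73)*21 = 168/73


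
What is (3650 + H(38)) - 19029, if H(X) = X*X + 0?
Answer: -13935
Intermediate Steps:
H(X) = X**2 (H(X) = X**2 + 0 = X**2)
(3650 + H(38)) - 19029 = (3650 + 38**2) - 19029 = (3650 + 1444) - 19029 = 5094 - 19029 = -13935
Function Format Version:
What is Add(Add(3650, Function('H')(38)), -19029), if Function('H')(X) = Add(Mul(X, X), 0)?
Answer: -13935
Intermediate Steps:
Function('H')(X) = Pow(X, 2) (Function('H')(X) = Add(Pow(X, 2), 0) = Pow(X, 2))
Add(Add(3650, Function('H')(38)), -19029) = Add(Add(3650, Pow(38, 2)), -19029) = Add(Add(3650, 1444), -19029) = Add(5094, -19029) = -13935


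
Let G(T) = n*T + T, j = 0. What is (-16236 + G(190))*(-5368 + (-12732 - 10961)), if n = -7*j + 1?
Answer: 460791216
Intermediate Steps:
n = 1 (n = -7*0 + 1 = 0 + 1 = 1)
G(T) = 2*T (G(T) = 1*T + T = T + T = 2*T)
(-16236 + G(190))*(-5368 + (-12732 - 10961)) = (-16236 + 2*190)*(-5368 + (-12732 - 10961)) = (-16236 + 380)*(-5368 - 23693) = -15856*(-29061) = 460791216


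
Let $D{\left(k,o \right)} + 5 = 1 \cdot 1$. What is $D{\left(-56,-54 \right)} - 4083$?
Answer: $-4087$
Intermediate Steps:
$D{\left(k,o \right)} = -4$ ($D{\left(k,o \right)} = -5 + 1 \cdot 1 = -5 + 1 = -4$)
$D{\left(-56,-54 \right)} - 4083 = -4 - 4083 = -4087$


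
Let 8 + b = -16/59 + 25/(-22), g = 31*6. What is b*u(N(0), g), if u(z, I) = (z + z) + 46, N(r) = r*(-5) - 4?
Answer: -232009/649 ≈ -357.49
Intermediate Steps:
N(r) = -4 - 5*r (N(r) = -5*r - 4 = -4 - 5*r)
g = 186
u(z, I) = 46 + 2*z (u(z, I) = 2*z + 46 = 46 + 2*z)
b = -12211/1298 (b = -8 + (-16/59 + 25/(-22)) = -8 + (-16*1/59 + 25*(-1/22)) = -8 + (-16/59 - 25/22) = -8 - 1827/1298 = -12211/1298 ≈ -9.4075)
b*u(N(0), g) = -12211*(46 + 2*(-4 - 5*0))/1298 = -12211*(46 + 2*(-4 + 0))/1298 = -12211*(46 + 2*(-4))/1298 = -12211*(46 - 8)/1298 = -12211/1298*38 = -232009/649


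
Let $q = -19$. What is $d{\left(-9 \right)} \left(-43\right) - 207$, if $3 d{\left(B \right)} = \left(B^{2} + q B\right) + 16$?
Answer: $- \frac{12145}{3} \approx -4048.3$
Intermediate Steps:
$d{\left(B \right)} = \frac{16}{3} - \frac{19 B}{3} + \frac{B^{2}}{3}$ ($d{\left(B \right)} = \frac{\left(B^{2} - 19 B\right) + 16}{3} = \frac{16 + B^{2} - 19 B}{3} = \frac{16}{3} - \frac{19 B}{3} + \frac{B^{2}}{3}$)
$d{\left(-9 \right)} \left(-43\right) - 207 = \left(\frac{16}{3} - -57 + \frac{\left(-9\right)^{2}}{3}\right) \left(-43\right) - 207 = \left(\frac{16}{3} + 57 + \frac{1}{3} \cdot 81\right) \left(-43\right) - 207 = \left(\frac{16}{3} + 57 + 27\right) \left(-43\right) - 207 = \frac{268}{3} \left(-43\right) - 207 = - \frac{11524}{3} - 207 = - \frac{12145}{3}$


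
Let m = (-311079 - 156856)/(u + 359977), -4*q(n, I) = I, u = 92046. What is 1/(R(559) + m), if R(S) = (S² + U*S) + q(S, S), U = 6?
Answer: 139084/43908014171 ≈ 3.1676e-6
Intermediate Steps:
q(n, I) = -I/4
m = -35995/34771 (m = (-311079 - 156856)/(92046 + 359977) = -467935/452023 = -467935*1/452023 = -35995/34771 ≈ -1.0352)
R(S) = S² + 23*S/4 (R(S) = (S² + 6*S) - S/4 = S² + 23*S/4)
1/(R(559) + m) = 1/((¼)*559*(23 + 4*559) - 35995/34771) = 1/((¼)*559*(23 + 2236) - 35995/34771) = 1/((¼)*559*2259 - 35995/34771) = 1/(1262781/4 - 35995/34771) = 1/(43908014171/139084) = 139084/43908014171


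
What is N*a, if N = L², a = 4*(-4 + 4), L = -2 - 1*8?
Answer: 0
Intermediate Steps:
L = -10 (L = -2 - 8 = -10)
a = 0 (a = 4*0 = 0)
N = 100 (N = (-10)² = 100)
N*a = 100*0 = 0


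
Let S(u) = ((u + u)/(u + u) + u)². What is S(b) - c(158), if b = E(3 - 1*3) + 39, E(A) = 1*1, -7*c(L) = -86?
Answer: 11681/7 ≈ 1668.7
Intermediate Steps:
c(L) = 86/7 (c(L) = -⅐*(-86) = 86/7)
E(A) = 1
b = 40 (b = 1 + 39 = 40)
S(u) = (1 + u)² (S(u) = ((2*u)/((2*u)) + u)² = ((2*u)*(1/(2*u)) + u)² = (1 + u)²)
S(b) - c(158) = (1 + 40)² - 1*86/7 = 41² - 86/7 = 1681 - 86/7 = 11681/7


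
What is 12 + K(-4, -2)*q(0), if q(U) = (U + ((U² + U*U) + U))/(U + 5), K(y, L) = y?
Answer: 12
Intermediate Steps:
q(U) = (2*U + 2*U²)/(5 + U) (q(U) = (U + ((U² + U²) + U))/(5 + U) = (U + (2*U² + U))/(5 + U) = (U + (U + 2*U²))/(5 + U) = (2*U + 2*U²)/(5 + U))
12 + K(-4, -2)*q(0) = 12 - 8*0*(1 + 0)/(5 + 0) = 12 - 8*0/5 = 12 - 4*0 = 12 + 0 = 12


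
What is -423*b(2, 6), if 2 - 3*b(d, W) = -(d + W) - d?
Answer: -1692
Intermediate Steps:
b(d, W) = 2/3 + W/3 + 2*d/3 (b(d, W) = 2/3 - (-(d + W) - d)/3 = 2/3 - (-(W + d) - d)/3 = 2/3 - ((-W - d) - d)/3 = 2/3 - (-W - 2*d)/3 = 2/3 + (W/3 + 2*d/3) = 2/3 + W/3 + 2*d/3)
-423*b(2, 6) = -423*(2/3 + (1/3)*6 + (2/3)*2) = -423*(2/3 + 2 + 4/3) = -423*4 = -1692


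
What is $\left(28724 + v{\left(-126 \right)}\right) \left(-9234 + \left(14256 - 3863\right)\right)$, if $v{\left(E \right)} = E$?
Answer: $33145082$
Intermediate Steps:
$\left(28724 + v{\left(-126 \right)}\right) \left(-9234 + \left(14256 - 3863\right)\right) = \left(28724 - 126\right) \left(-9234 + \left(14256 - 3863\right)\right) = 28598 \left(-9234 + 10393\right) = 28598 \cdot 1159 = 33145082$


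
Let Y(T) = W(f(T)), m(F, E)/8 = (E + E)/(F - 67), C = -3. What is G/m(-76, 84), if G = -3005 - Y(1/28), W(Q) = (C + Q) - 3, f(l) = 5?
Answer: 107393/336 ≈ 319.62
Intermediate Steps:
m(F, E) = 16*E/(-67 + F) (m(F, E) = 8*((E + E)/(F - 67)) = 8*((2*E)/(-67 + F)) = 8*(2*E/(-67 + F)) = 16*E/(-67 + F))
W(Q) = -6 + Q (W(Q) = (-3 + Q) - 3 = -6 + Q)
Y(T) = -1 (Y(T) = -6 + 5 = -1)
G = -3004 (G = -3005 - 1*(-1) = -3005 + 1 = -3004)
G/m(-76, 84) = -3004/(16*84/(-67 - 76)) = -3004/(16*84/(-143)) = -3004/(16*84*(-1/143)) = -3004/(-1344/143) = -3004*(-143/1344) = 107393/336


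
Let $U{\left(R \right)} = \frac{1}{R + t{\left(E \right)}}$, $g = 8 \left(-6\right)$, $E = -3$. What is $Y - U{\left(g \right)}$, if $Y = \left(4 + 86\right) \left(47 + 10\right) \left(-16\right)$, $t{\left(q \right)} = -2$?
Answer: $- \frac{4103999}{50} \approx -82080.0$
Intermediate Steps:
$g = -48$
$U{\left(R \right)} = \frac{1}{-2 + R}$ ($U{\left(R \right)} = \frac{1}{R - 2} = \frac{1}{-2 + R}$)
$Y = -82080$ ($Y = 90 \cdot 57 \left(-16\right) = 5130 \left(-16\right) = -82080$)
$Y - U{\left(g \right)} = -82080 - \frac{1}{-2 - 48} = -82080 - \frac{1}{-50} = -82080 - - \frac{1}{50} = -82080 + \frac{1}{50} = - \frac{4103999}{50}$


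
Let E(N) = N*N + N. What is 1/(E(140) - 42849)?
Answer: -1/23109 ≈ -4.3273e-5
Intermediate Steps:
E(N) = N + N² (E(N) = N² + N = N + N²)
1/(E(140) - 42849) = 1/(140*(1 + 140) - 42849) = 1/(140*141 - 42849) = 1/(19740 - 42849) = 1/(-23109) = -1/23109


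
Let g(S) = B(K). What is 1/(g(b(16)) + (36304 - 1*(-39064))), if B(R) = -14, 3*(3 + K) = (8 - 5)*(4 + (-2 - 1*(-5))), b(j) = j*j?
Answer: 1/75354 ≈ 1.3271e-5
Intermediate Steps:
b(j) = j²
K = 4 (K = -3 + ((8 - 5)*(4 + (-2 - 1*(-5))))/3 = -3 + (3*(4 + (-2 + 5)))/3 = -3 + (3*(4 + 3))/3 = -3 + (3*7)/3 = -3 + (⅓)*21 = -3 + 7 = 4)
g(S) = -14
1/(g(b(16)) + (36304 - 1*(-39064))) = 1/(-14 + (36304 - 1*(-39064))) = 1/(-14 + (36304 + 39064)) = 1/(-14 + 75368) = 1/75354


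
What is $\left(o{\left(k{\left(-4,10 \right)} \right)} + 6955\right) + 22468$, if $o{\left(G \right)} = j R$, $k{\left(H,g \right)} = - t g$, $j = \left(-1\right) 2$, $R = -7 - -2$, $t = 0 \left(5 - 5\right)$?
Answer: $29433$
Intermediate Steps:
$t = 0$ ($t = 0 \cdot 0 = 0$)
$R = -5$ ($R = -7 + 2 = -5$)
$j = -2$
$k{\left(H,g \right)} = 0$ ($k{\left(H,g \right)} = \left(-1\right) 0 g = 0 g = 0$)
$o{\left(G \right)} = 10$ ($o{\left(G \right)} = \left(-2\right) \left(-5\right) = 10$)
$\left(o{\left(k{\left(-4,10 \right)} \right)} + 6955\right) + 22468 = \left(10 + 6955\right) + 22468 = 6965 + 22468 = 29433$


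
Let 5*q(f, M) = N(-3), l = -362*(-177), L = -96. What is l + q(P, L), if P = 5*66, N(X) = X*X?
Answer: 320379/5 ≈ 64076.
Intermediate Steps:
N(X) = X²
P = 330
l = 64074
q(f, M) = 9/5 (q(f, M) = (⅕)*(-3)² = (⅕)*9 = 9/5)
l + q(P, L) = 64074 + 9/5 = 320379/5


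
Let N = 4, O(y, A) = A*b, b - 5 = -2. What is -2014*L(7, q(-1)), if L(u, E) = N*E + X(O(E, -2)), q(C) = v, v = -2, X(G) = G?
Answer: 28196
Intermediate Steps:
b = 3 (b = 5 - 2 = 3)
O(y, A) = 3*A (O(y, A) = A*3 = 3*A)
q(C) = -2
L(u, E) = -6 + 4*E (L(u, E) = 4*E + 3*(-2) = 4*E - 6 = -6 + 4*E)
-2014*L(7, q(-1)) = -2014*(-6 + 4*(-2)) = -2014*(-6 - 8) = -2014*(-14) = 28196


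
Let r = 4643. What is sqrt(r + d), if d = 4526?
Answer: sqrt(9169) ≈ 95.755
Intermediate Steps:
sqrt(r + d) = sqrt(4643 + 4526) = sqrt(9169)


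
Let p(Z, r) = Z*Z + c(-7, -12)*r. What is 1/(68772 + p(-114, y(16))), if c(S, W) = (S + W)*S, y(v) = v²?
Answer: 1/115816 ≈ 8.6344e-6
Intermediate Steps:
c(S, W) = S*(S + W)
p(Z, r) = Z² + 133*r (p(Z, r) = Z*Z + (-7*(-7 - 12))*r = Z² + (-7*(-19))*r = Z² + 133*r)
1/(68772 + p(-114, y(16))) = 1/(68772 + ((-114)² + 133*16²)) = 1/(68772 + (12996 + 133*256)) = 1/(68772 + (12996 + 34048)) = 1/(68772 + 47044) = 1/115816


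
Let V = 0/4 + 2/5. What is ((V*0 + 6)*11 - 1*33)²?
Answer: 1089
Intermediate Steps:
V = ⅖ (V = 0*(¼) + 2*(⅕) = 0 + ⅖ = ⅖ ≈ 0.40000)
((V*0 + 6)*11 - 1*33)² = (((⅖)*0 + 6)*11 - 1*33)² = ((0 + 6)*11 - 33)² = (6*11 - 33)² = (66 - 33)² = 33² = 1089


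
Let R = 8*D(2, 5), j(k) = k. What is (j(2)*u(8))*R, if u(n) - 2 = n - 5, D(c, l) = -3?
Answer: -240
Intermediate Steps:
u(n) = -3 + n (u(n) = 2 + (n - 5) = 2 + (-5 + n) = -3 + n)
R = -24 (R = 8*(-3) = -24)
(j(2)*u(8))*R = (2*(-3 + 8))*(-24) = (2*5)*(-24) = 10*(-24) = -240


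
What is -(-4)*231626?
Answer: 926504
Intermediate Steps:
-(-4)*231626 = -1*(-926504) = 926504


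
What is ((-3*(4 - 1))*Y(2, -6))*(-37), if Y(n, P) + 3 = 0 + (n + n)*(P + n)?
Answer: -6327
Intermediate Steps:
Y(n, P) = -3 + 2*n*(P + n) (Y(n, P) = -3 + (0 + (n + n)*(P + n)) = -3 + (0 + (2*n)*(P + n)) = -3 + (0 + 2*n*(P + n)) = -3 + 2*n*(P + n))
((-3*(4 - 1))*Y(2, -6))*(-37) = ((-3*(4 - 1))*(-3 + 2*2**2 + 2*(-6)*2))*(-37) = ((-3*3)*(-3 + 2*4 - 24))*(-37) = -9*(-3 + 8 - 24)*(-37) = -9*(-19)*(-37) = 171*(-37) = -6327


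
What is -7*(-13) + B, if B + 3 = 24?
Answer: 112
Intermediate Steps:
B = 21 (B = -3 + 24 = 21)
-7*(-13) + B = -7*(-13) + 21 = 91 + 21 = 112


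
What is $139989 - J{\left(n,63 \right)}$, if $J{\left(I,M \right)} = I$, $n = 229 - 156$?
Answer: $139916$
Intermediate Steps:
$n = 73$
$139989 - J{\left(n,63 \right)} = 139989 - 73 = 139916$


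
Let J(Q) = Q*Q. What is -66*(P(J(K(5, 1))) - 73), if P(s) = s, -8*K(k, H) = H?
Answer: 154143/32 ≈ 4817.0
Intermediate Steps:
K(k, H) = -H/8
J(Q) = Q²
-66*(P(J(K(5, 1))) - 73) = -66*((-⅛*1)² - 73) = -66*((-⅛)² - 73) = -66*(1/64 - 73) = -66*(-4671/64) = 154143/32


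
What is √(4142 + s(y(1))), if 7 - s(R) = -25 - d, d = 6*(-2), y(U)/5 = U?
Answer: √4162 ≈ 64.514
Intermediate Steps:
y(U) = 5*U
d = -12
s(R) = 20 (s(R) = 7 - (-25 - 1*(-12)) = 7 - (-25 + 12) = 7 - 1*(-13) = 7 + 13 = 20)
√(4142 + s(y(1))) = √(4142 + 20) = √4162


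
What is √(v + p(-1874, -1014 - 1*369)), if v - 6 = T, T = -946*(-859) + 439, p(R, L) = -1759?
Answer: 10*√8113 ≈ 900.72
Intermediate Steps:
T = 813053 (T = 812614 + 439 = 813053)
v = 813059 (v = 6 + 813053 = 813059)
√(v + p(-1874, -1014 - 1*369)) = √(813059 - 1759) = √811300 = 10*√8113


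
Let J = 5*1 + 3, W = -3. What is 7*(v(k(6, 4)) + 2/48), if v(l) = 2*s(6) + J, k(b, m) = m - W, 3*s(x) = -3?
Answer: 1015/24 ≈ 42.292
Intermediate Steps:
s(x) = -1 (s(x) = (⅓)*(-3) = -1)
k(b, m) = 3 + m (k(b, m) = m - 1*(-3) = m + 3 = 3 + m)
J = 8 (J = 5 + 3 = 8)
v(l) = 6 (v(l) = 2*(-1) + 8 = -2 + 8 = 6)
7*(v(k(6, 4)) + 2/48) = 7*(6 + 2/48) = 7*(6 + 2*(1/48)) = 7*(6 + 1/24) = 7*(145/24) = 1015/24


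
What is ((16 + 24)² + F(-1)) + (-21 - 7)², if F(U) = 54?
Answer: 2438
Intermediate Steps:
((16 + 24)² + F(-1)) + (-21 - 7)² = ((16 + 24)² + 54) + (-21 - 7)² = (40² + 54) + (-28)² = (1600 + 54) + 784 = 1654 + 784 = 2438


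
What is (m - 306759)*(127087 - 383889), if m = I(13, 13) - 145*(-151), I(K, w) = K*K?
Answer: 73110245390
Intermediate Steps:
I(K, w) = K²
m = 22064 (m = 13² - 145*(-151) = 169 + 21895 = 22064)
(m - 306759)*(127087 - 383889) = (22064 - 306759)*(127087 - 383889) = -284695*(-256802) = 73110245390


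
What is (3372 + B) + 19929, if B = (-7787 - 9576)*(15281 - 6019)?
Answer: -160792805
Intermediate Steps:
B = -160816106 (B = -17363*9262 = -160816106)
(3372 + B) + 19929 = (3372 - 160816106) + 19929 = -160812734 + 19929 = -160792805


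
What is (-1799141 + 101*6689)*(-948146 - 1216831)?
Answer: 2432464238304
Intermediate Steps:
(-1799141 + 101*6689)*(-948146 - 1216831) = (-1799141 + 675589)*(-2164977) = -1123552*(-2164977) = 2432464238304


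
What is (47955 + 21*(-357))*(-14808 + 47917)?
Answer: 1339523922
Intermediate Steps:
(47955 + 21*(-357))*(-14808 + 47917) = (47955 - 7497)*33109 = 40458*33109 = 1339523922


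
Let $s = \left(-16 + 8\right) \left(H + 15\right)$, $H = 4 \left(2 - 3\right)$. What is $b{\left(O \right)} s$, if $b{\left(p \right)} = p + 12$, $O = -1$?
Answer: $-968$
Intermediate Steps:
$H = -4$ ($H = 4 \left(-1\right) = -4$)
$b{\left(p \right)} = 12 + p$
$s = -88$ ($s = \left(-16 + 8\right) \left(-4 + 15\right) = \left(-8\right) 11 = -88$)
$b{\left(O \right)} s = \left(12 - 1\right) \left(-88\right) = 11 \left(-88\right) = -968$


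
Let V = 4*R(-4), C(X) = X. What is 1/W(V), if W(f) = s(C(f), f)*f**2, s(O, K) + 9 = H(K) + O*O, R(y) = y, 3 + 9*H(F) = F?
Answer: 9/564224 ≈ 1.5951e-5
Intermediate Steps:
H(F) = -1/3 + F/9
s(O, K) = -28/3 + O**2 + K/9 (s(O, K) = -9 + ((-1/3 + K/9) + O*O) = -9 + ((-1/3 + K/9) + O**2) = -9 + (-1/3 + O**2 + K/9) = -28/3 + O**2 + K/9)
V = -16 (V = 4*(-4) = -16)
W(f) = f**2*(-28/3 + f**2 + f/9) (W(f) = (-28/3 + f**2 + f/9)*f**2 = f**2*(-28/3 + f**2 + f/9))
1/W(V) = 1/((1/9)*(-16)**2*(-84 - 16 + 9*(-16)**2)) = 1/((1/9)*256*(-84 - 16 + 9*256)) = 1/((1/9)*256*(-84 - 16 + 2304)) = 1/((1/9)*256*2204) = 1/(564224/9) = 9/564224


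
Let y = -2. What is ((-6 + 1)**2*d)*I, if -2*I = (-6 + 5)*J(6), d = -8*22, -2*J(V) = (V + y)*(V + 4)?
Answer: 44000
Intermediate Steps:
J(V) = -(-2 + V)*(4 + V)/2 (J(V) = -(V - 2)*(V + 4)/2 = -(-2 + V)*(4 + V)/2)
d = -176
I = -10 (I = -(-6 + 5)*(4 - 1*6 - 1/2*6**2)/2 = -(-1)*(4 - 6 - 1/2*36)/2 = -(-1)*(4 - 6 - 18)/2 = -(-1)*(-20)/2 = -1/2*20 = -10)
((-6 + 1)**2*d)*I = ((-6 + 1)**2*(-176))*(-10) = ((-5)**2*(-176))*(-10) = (25*(-176))*(-10) = -4400*(-10) = 44000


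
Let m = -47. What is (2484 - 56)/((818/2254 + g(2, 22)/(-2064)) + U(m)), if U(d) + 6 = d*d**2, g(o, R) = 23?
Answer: -5647838784/241518725857 ≈ -0.023385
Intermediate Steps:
U(d) = -6 + d**3 (U(d) = -6 + d*d**2 = -6 + d**3)
(2484 - 56)/((818/2254 + g(2, 22)/(-2064)) + U(m)) = (2484 - 56)/((818/2254 + 23/(-2064)) + (-6 + (-47)**3)) = 2428/((818*(1/2254) + 23*(-1/2064)) + (-6 - 103823)) = 2428/((409/1127 - 23/2064) - 103829) = 2428/(818255/2326128 - 103829) = 2428/(-241518725857/2326128) = 2428*(-2326128/241518725857) = -5647838784/241518725857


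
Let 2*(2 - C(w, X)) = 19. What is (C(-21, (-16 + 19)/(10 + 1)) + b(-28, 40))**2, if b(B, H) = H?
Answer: 4225/4 ≈ 1056.3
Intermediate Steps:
C(w, X) = -15/2 (C(w, X) = 2 - 1/2*19 = 2 - 19/2 = -15/2)
(C(-21, (-16 + 19)/(10 + 1)) + b(-28, 40))**2 = (-15/2 + 40)**2 = (65/2)**2 = 4225/4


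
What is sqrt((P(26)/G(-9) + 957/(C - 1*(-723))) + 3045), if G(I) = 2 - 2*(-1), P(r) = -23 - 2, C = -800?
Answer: sqrt(593159)/14 ≈ 55.012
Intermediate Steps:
P(r) = -25
G(I) = 4 (G(I) = 2 + 2 = 4)
sqrt((P(26)/G(-9) + 957/(C - 1*(-723))) + 3045) = sqrt((-25/4 + 957/(-800 - 1*(-723))) + 3045) = sqrt((-25*1/4 + 957/(-800 + 723)) + 3045) = sqrt((-25/4 + 957/(-77)) + 3045) = sqrt((-25/4 + 957*(-1/77)) + 3045) = sqrt((-25/4 - 87/7) + 3045) = sqrt(-523/28 + 3045) = sqrt(84737/28) = sqrt(593159)/14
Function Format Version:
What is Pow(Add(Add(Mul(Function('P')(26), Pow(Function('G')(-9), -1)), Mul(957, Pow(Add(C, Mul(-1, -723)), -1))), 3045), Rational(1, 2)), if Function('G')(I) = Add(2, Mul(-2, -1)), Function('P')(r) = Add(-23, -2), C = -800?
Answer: Mul(Rational(1, 14), Pow(593159, Rational(1, 2))) ≈ 55.012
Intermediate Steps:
Function('P')(r) = -25
Function('G')(I) = 4 (Function('G')(I) = Add(2, 2) = 4)
Pow(Add(Add(Mul(Function('P')(26), Pow(Function('G')(-9), -1)), Mul(957, Pow(Add(C, Mul(-1, -723)), -1))), 3045), Rational(1, 2)) = Pow(Add(Add(Mul(-25, Pow(4, -1)), Mul(957, Pow(Add(-800, Mul(-1, -723)), -1))), 3045), Rational(1, 2)) = Pow(Add(Add(Mul(-25, Rational(1, 4)), Mul(957, Pow(Add(-800, 723), -1))), 3045), Rational(1, 2)) = Pow(Add(Add(Rational(-25, 4), Mul(957, Pow(-77, -1))), 3045), Rational(1, 2)) = Pow(Add(Add(Rational(-25, 4), Mul(957, Rational(-1, 77))), 3045), Rational(1, 2)) = Pow(Add(Add(Rational(-25, 4), Rational(-87, 7)), 3045), Rational(1, 2)) = Pow(Add(Rational(-523, 28), 3045), Rational(1, 2)) = Pow(Rational(84737, 28), Rational(1, 2)) = Mul(Rational(1, 14), Pow(593159, Rational(1, 2)))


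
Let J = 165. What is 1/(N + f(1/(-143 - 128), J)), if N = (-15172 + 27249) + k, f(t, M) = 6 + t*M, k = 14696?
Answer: 271/7256944 ≈ 3.7344e-5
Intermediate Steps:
f(t, M) = 6 + M*t
N = 26773 (N = (-15172 + 27249) + 14696 = 12077 + 14696 = 26773)
1/(N + f(1/(-143 - 128), J)) = 1/(26773 + (6 + 165/(-143 - 128))) = 1/(26773 + (6 + 165/(-271))) = 1/(26773 + (6 + 165*(-1/271))) = 1/(26773 + (6 - 165/271)) = 1/(26773 + 1461/271) = 1/(7256944/271) = 271/7256944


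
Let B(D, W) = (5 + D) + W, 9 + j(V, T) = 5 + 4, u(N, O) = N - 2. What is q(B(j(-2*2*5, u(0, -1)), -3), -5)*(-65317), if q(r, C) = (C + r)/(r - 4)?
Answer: -195951/2 ≈ -97976.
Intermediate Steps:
u(N, O) = -2 + N
j(V, T) = 0 (j(V, T) = -9 + (5 + 4) = -9 + 9 = 0)
B(D, W) = 5 + D + W
q(r, C) = (C + r)/(-4 + r)
q(B(j(-2*2*5, u(0, -1)), -3), -5)*(-65317) = ((-5 + (5 + 0 - 3))/(-4 + (5 + 0 - 3)))*(-65317) = ((-5 + 2)/(-4 + 2))*(-65317) = (-3/(-2))*(-65317) = -1/2*(-3)*(-65317) = (3/2)*(-65317) = -195951/2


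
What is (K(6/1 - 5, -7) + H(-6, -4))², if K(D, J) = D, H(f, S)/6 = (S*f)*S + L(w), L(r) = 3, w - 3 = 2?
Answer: 310249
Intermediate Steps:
w = 5 (w = 3 + 2 = 5)
H(f, S) = 18 + 6*f*S² (H(f, S) = 6*((S*f)*S + 3) = 6*(f*S² + 3) = 6*(3 + f*S²) = 18 + 6*f*S²)
(K(6/1 - 5, -7) + H(-6, -4))² = ((6/1 - 5) + (18 + 6*(-6)*(-4)²))² = ((6*1 - 5) + (18 + 6*(-6)*16))² = ((6 - 5) + (18 - 576))² = (1 - 558)² = (-557)² = 310249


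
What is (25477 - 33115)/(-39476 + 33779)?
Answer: 2546/1899 ≈ 1.3407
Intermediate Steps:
(25477 - 33115)/(-39476 + 33779) = -7638/(-5697) = -7638*(-1/5697) = 2546/1899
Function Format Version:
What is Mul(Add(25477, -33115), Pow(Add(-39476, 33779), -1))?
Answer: Rational(2546, 1899) ≈ 1.3407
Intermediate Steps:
Mul(Add(25477, -33115), Pow(Add(-39476, 33779), -1)) = Mul(-7638, Pow(-5697, -1)) = Mul(-7638, Rational(-1, 5697)) = Rational(2546, 1899)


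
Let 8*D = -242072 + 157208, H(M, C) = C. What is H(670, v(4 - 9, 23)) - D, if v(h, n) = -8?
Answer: 10600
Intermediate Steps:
D = -10608 (D = (-242072 + 157208)/8 = (1/8)*(-84864) = -10608)
H(670, v(4 - 9, 23)) - D = -8 - 1*(-10608) = -8 + 10608 = 10600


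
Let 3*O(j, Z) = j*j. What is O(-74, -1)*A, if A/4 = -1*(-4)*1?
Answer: 87616/3 ≈ 29205.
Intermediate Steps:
O(j, Z) = j**2/3 (O(j, Z) = (j*j)/3 = j**2/3)
A = 16 (A = 4*(-1*(-4)*1) = 4*(4*1) = 4*4 = 16)
O(-74, -1)*A = ((1/3)*(-74)**2)*16 = ((1/3)*5476)*16 = (5476/3)*16 = 87616/3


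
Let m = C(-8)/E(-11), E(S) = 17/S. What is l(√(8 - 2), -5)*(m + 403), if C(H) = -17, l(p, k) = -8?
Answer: -3312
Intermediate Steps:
m = 11 (m = -17/(17/(-11)) = -17/(17*(-1/11)) = -17/(-17/11) = -17*(-11/17) = 11)
l(√(8 - 2), -5)*(m + 403) = -8*(11 + 403) = -8*414 = -3312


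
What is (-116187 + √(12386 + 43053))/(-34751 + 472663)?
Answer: -116187/437912 + √55439/437912 ≈ -0.26478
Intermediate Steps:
(-116187 + √(12386 + 43053))/(-34751 + 472663) = (-116187 + √55439)/437912 = (-116187 + √55439)*(1/437912) = -116187/437912 + √55439/437912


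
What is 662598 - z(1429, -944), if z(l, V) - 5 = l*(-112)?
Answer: 822641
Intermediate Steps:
z(l, V) = 5 - 112*l (z(l, V) = 5 + l*(-112) = 5 - 112*l)
662598 - z(1429, -944) = 662598 - (5 - 112*1429) = 662598 - (5 - 160048) = 662598 - 1*(-160043) = 662598 + 160043 = 822641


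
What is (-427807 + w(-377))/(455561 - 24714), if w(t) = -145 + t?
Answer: -428329/430847 ≈ -0.99416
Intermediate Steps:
(-427807 + w(-377))/(455561 - 24714) = (-427807 + (-145 - 377))/(455561 - 24714) = (-427807 - 522)/430847 = -428329*1/430847 = -428329/430847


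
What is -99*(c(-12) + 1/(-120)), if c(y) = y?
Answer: 47553/40 ≈ 1188.8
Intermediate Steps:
-99*(c(-12) + 1/(-120)) = -99*(-12 + 1/(-120)) = -99*(-12 - 1/120) = -99*(-1441/120) = 47553/40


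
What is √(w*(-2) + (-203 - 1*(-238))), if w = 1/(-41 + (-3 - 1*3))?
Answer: 3*√8601/47 ≈ 5.9197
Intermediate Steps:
w = -1/47 (w = 1/(-41 + (-3 - 3)) = 1/(-41 - 6) = 1/(-47) = -1/47 ≈ -0.021277)
√(w*(-2) + (-203 - 1*(-238))) = √(-1/47*(-2) + (-203 - 1*(-238))) = √(2/47 + (-203 + 238)) = √(2/47 + 35) = √(1647/47) = 3*√8601/47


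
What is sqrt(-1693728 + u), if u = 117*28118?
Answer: 3*sqrt(177342) ≈ 1263.4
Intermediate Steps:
u = 3289806
sqrt(-1693728 + u) = sqrt(-1693728 + 3289806) = sqrt(1596078) = 3*sqrt(177342)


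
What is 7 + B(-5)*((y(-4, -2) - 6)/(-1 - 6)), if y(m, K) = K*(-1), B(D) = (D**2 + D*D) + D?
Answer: 229/7 ≈ 32.714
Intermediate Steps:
B(D) = D + 2*D**2 (B(D) = (D**2 + D**2) + D = 2*D**2 + D = D + 2*D**2)
y(m, K) = -K
7 + B(-5)*((y(-4, -2) - 6)/(-1 - 6)) = 7 + (-5*(1 + 2*(-5)))*((-1*(-2) - 6)/(-1 - 6)) = 7 + (-5*(1 - 10))*((2 - 6)/(-7)) = 7 + (-5*(-9))*(-4*(-1/7)) = 7 + 45*(4/7) = 7 + 180/7 = 229/7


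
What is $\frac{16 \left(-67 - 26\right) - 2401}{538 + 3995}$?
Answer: $- \frac{3889}{4533} \approx -0.85793$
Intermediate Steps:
$\frac{16 \left(-67 - 26\right) - 2401}{538 + 3995} = \frac{16 \left(-93\right) - 2401}{4533} = \left(-1488 - 2401\right) \frac{1}{4533} = \left(-3889\right) \frac{1}{4533} = - \frac{3889}{4533}$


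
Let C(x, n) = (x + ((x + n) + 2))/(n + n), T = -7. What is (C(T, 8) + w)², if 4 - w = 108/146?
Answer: 772641/85264 ≈ 9.0618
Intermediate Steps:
C(x, n) = (2 + n + 2*x)/(2*n) (C(x, n) = (x + ((n + x) + 2))/((2*n)) = (x + (2 + n + x))*(1/(2*n)) = (2 + n + 2*x)*(1/(2*n)) = (2 + n + 2*x)/(2*n))
w = 238/73 (w = 4 - 108/146 = 4 - 1*54/73 = 4 - 54/73 = 238/73 ≈ 3.2603)
(C(T, 8) + w)² = ((1 - 7 + (½)*8)/8 + 238/73)² = ((1 - 7 + 4)/8 + 238/73)² = ((⅛)*(-2) + 238/73)² = (-¼ + 238/73)² = (879/292)² = 772641/85264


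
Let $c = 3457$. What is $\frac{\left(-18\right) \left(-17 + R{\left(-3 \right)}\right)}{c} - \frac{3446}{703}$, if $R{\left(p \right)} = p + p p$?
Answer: $- \frac{11773628}{2430271} \approx -4.8446$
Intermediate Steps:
$R{\left(p \right)} = p + p^{2}$
$\frac{\left(-18\right) \left(-17 + R{\left(-3 \right)}\right)}{c} - \frac{3446}{703} = \frac{\left(-18\right) \left(-17 - 3 \left(1 - 3\right)\right)}{3457} - \frac{3446}{703} = - 18 \left(-17 - -6\right) \frac{1}{3457} - \frac{3446}{703} = - 18 \left(-17 + 6\right) \frac{1}{3457} - \frac{3446}{703} = \left(-18\right) \left(-11\right) \frac{1}{3457} - \frac{3446}{703} = 198 \cdot \frac{1}{3457} - \frac{3446}{703} = \frac{198}{3457} - \frac{3446}{703} = - \frac{11773628}{2430271}$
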